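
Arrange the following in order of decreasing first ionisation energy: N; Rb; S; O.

N > O > S > Rb

N is in period 2, group 15; O is in period 2, group 16; S is in period 3, group 16; Rb is in period 5, group 1.
Across a period the outer electron is held more tightly (higher IE₁); down a group it sits in a higher shell, more shielded, and comes off more easily.
Here both period and group differ, so the two effects have to be weighed against each other.
S > Rb: both effects reinforce here, so S is clearly the higher of the two.
O > S: O sits above S in group 16, so the down-group effect alone puts O higher.
N > O: this pair runs against the simple trend — see the exception note.
Note the exception: N has a higher first ionization energy than O, contrary to the simple trend — pairing an electron in O's 2p⁴ costs repulsion energy, so O ionizes more easily than half-filled N (2p³).
Tabulated first ionization energy (kJ/mol): N 1402, O 1314, S 1000, Rb 403.
So from highest to lowest: N > O > S > Rb.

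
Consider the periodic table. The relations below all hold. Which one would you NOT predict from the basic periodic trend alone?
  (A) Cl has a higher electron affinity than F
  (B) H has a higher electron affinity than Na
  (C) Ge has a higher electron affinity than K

The general trend: electron affinity increases across a period and decreases down a group.
(A) Cl (period 3, group 17) vs F (period 2, group 17): the stated order contradicts the simple trend.
(B) H (period 1, group 1) vs Na (period 3, group 1): the stated order agrees with the simple trend.
(C) Ge (period 4, group 14) vs K (period 4, group 1): the stated order agrees with the simple trend.
The exception is (A): F's small 2p subshell makes the incoming electron feel strong e⁻–e⁻ repulsion, so Cl actually releases more energy on gaining an electron.

(A)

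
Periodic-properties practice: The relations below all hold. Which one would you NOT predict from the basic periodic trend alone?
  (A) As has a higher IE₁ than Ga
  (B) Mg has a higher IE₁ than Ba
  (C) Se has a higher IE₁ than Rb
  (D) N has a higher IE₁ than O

(D)

The general trend: IE₁ increases across a period and decreases down a group.
(A) As (period 4, group 15) vs Ga (period 4, group 13): the stated order agrees with the simple trend.
(B) Mg (period 3, group 2) vs Ba (period 6, group 2): the stated order agrees with the simple trend.
(C) Se (period 4, group 16) vs Rb (period 5, group 1): the stated order agrees with the simple trend.
(D) N (period 2, group 15) vs O (period 2, group 16): the stated order contradicts the simple trend.
The exception is (D): pairing an electron in O's 2p⁴ costs repulsion energy, so O ionizes more easily than half-filled N (2p³).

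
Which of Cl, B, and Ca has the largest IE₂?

B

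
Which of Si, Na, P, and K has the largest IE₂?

The second ionization energy removes an electron from the +1 ion. For each element: Si⁺ still has 3 valence electrons; Na⁺ is the bare [Ne] core; P⁺ still has 4 valence electrons; K⁺ is the bare [Ar] core.
Core electrons are held far more tightly than valence electrons, so K and Na top the IE_2 order.
Valence configurations: Si⁺ [Ne]3s²3p¹, P⁺ [Ne]3s²3p².
The numbers (kJ/mol): Si 1577, Na 4562, P 1907, K 3052.
Putting it together, IE_2: Si < P < K < Na.

Na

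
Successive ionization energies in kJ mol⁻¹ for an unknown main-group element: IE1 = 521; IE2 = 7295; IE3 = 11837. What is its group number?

Look for the largest jump between consecutive ionization energies: IE2/IE1 ≈ 14.0, far larger than any earlier ratio.
That jump marks the point where a core electron is being removed. So the atom has 1 valence electron.
A main-group element with 1 valence electron is in group 1.

Group 1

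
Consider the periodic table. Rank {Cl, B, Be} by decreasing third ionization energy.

After 2 electrons have been removed, what remains? Cl²⁺ still has 5 valence electrons; B²⁺ still has 1 valence electron; Be²⁺ is the bare [He] core.
Pulling an electron out of a noble-gas core costs far more than removing a remaining valence electron, so Be sits at the high end of IE_3.
Valence configurations: Cl²⁺ [Ne]3s²3p³, B²⁺ [He]2s¹.
The numbers (kJ/mol): Cl 3822, B 3660, Be 14849.
So the third ionization energies run B < Cl < Be.

Be > Cl > B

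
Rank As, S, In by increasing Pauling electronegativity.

In, As, S

S is in period 3, group 16; As is in period 4, group 15; In is in period 5, group 13.
Electronegativity increases across a period and decreases down a group, tracking effective nuclear charge and atomic size.
These span different periods and groups, so the two trends combine.
As > In: relative to In, both the across-period and down-group shifts push As's electronegativity up.
S > As: both effects reinforce here, so S is clearly the higher of the two.
For reference (Pauling): S 2.58, As 2.18, In 1.78.
So from lowest to highest: In < As < S.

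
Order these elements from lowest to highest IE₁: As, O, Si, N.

Si, As, O, N

N is in period 2, group 15; O is in period 2, group 16; Si is in period 3, group 14; As is in period 4, group 15.
IE₁ increases left→right with effective nuclear charge and decreases top→bottom as the valence shell moves farther out.
Neither a single period nor a single group — weigh both effects.
As > Si: the two effects oppose for this pair; the across-period effect wins (947 vs 786 kJ/mol).
O > As: relative to As, both the across-period and down-group shifts push O's first ionization energy up.
N > O: this pair runs against the simple trend — see the exception note.
Note the exception: N has a higher first ionization energy than O, contrary to the simple trend — pairing an electron in O's 2p⁴ costs repulsion energy, so O ionizes more easily than half-filled N (2p³).
For reference (kJ/mol): N 1402, O 1314, Si 786, As 947.
So from lowest to highest: Si < As < O < N.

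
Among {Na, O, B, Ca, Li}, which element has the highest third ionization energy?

Li

IE_3 is the cost of taking one more electron from the +2 cation: Na²⁺ is already 1 electron into the core; O²⁺ still has 4 valence electrons; B²⁺ still has 1 valence electron; Ca²⁺ is the bare [Ar] core; Li²⁺ is already 1 electron into the core.
Usually core removal costs more than valence removal, but here the competition is close: a tightly held n=2 valence electron can cost more to remove than an n=3 core electron, so the actual values have to decide it.
Valence configurations: O²⁺ [He]2s²2p², B²⁺ [He]2s¹.
Tabulated IE_3 (kJ/mol): Na 6910, O 5300, B 3660, Ca 4912, Li 11815.
Putting it together, IE_3: B < Ca < O < Na < Li.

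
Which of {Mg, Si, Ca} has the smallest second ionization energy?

Ca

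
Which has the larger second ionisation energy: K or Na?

Na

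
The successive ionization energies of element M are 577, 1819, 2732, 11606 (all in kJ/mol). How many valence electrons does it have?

3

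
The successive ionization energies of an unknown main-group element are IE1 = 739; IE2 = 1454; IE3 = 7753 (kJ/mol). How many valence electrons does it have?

Look for the largest jump between consecutive ionization energies: IE3/IE2 ≈ 5.3, far larger than any earlier ratio.
That jump marks the point where a core electron is being removed. So the atom has 2 valence electrons.

2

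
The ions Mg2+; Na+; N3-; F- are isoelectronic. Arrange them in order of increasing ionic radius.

All of these have 10 electrons, so size is governed by nuclear charge alone: the more protons, the stronger the pull on the same electron cloud, and the smaller the ion.
Nuclear charges: Mg2+ (Z=12), Na+ (Z=11), F- (Z=9), N3- (Z=7).
Smallest to largest: Mg2+ < Na+ < F- < N3-.

Mg2+ < Na+ < F- < N3-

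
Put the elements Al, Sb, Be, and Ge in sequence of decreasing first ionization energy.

Be, Sb, Ge, Al

Across a period the outer electron is held more tightly (higher IE₁); down a group it sits in a higher shell, more shielded, and comes off more easily.
These sit on a diagonal, where the across-period and down-group effects partly cancel.
Ge > Al: period and group pull opposite ways; the across-period shift dominates (762 vs 578 kJ/mol).
Sb > Ge: period and group pull opposite ways; the across-period shift dominates (831 vs 762 kJ/mol).
Be > Sb: period and group pull opposite ways; the down-group shift dominates (900 vs 831 kJ/mol).
Tabulated first ionization energy (kJ/mol): Be 900, Al 578, Ge 762, Sb 831.
So from highest to lowest: Be > Sb > Ge > Al.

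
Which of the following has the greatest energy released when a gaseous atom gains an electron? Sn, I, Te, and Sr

Sr is in period 5, group 2; Sn is in period 5, group 14; Te is in period 5, group 16; I is in period 5, group 17.
Electron affinity generally becomes more exothermic across a period toward the halogens and less exothermic down a group.
All lie in period 5, so electron affinity increases left to right.
The greatest energy released when a gaseous atom gains an electron among these belongs to I.

I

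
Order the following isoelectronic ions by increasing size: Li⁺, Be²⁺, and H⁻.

Be²⁺, Li⁺, H⁻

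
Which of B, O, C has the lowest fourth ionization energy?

Consider each +3 ion: B³⁺ is the bare [He] core; O³⁺ still has 3 valence electrons; C³⁺ still has 1 valence electron.
Breaking into a closed-shell core is much more expensive than removing a leftover valence electron — B has the largest IE_4 here.
Valence configurations: O³⁺ [He]2s²2p¹, C³⁺ [He]2s¹.
Approximate IE_4 values (kJ/mol): B 25026, O 7469, C 6223.
So the fourth ionization energies run C < O < B.

C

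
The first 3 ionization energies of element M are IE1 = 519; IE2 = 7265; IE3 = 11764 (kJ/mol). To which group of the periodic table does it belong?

Group 1

Look for the largest jump between consecutive ionization energies: IE2/IE1 ≈ 14.0, far larger than any earlier ratio.
That jump marks the point where a core electron is being removed. So the atom has 1 valence electron.
A main-group element with 1 valence electron is in group 1.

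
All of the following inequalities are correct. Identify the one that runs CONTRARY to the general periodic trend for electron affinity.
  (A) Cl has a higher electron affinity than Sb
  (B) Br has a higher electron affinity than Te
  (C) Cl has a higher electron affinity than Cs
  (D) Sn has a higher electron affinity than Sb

The general trend: electron affinity increases across a period and decreases down a group.
(A) Cl (period 3, group 17) vs Sb (period 5, group 15): the stated order agrees with the simple trend.
(B) Br (period 4, group 17) vs Te (period 5, group 16): the stated order agrees with the simple trend.
(C) Cl (period 3, group 17) vs Cs (period 6, group 1): the stated order agrees with the simple trend.
(D) Sn (period 5, group 14) vs Sb (period 5, group 15): the stated order contradicts the simple trend.
The exception is (D): adding an electron to Sb's half-filled 5p³ is unfavourable, so Sn has the more exothermic EA.

(D)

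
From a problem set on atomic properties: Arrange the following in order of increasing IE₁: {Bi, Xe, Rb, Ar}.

IE₁ increases left→right with effective nuclear charge and decreases top→bottom as the valence shell moves farther out.
These span different periods and groups, so the two trends combine.
Bi > Rb: period and group pull opposite ways; the across-period shift dominates (703 vs 403 kJ/mol).
Xe > Bi: both effects reinforce here, so Xe is clearly the higher of the two.
Ar > Xe: they share group 18; the group trend gives Ar the larger value.
For reference (kJ/mol): Ar 1521, Rb 403, Xe 1170, Bi 703.
So from lowest to highest: Rb < Bi < Xe < Ar.

Rb, Bi, Xe, Ar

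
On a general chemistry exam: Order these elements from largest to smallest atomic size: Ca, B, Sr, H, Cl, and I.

Atomic radius shrinks across a period as nuclear charge pulls the same shell inward, and grows down a group as new shells are added.
Neither a single period nor a single group — weigh both effects.
B > H: period and group pull opposite ways; the down-group shift dominates (85 vs 32 pm).
Cl > B: period and group pull opposite ways; the down-group shift dominates (99 vs 85 pm).
I > Cl: they share group 17; the group trend gives I the larger value.
Ca > I: the two effects oppose for this pair; the across-period effect wins (171 vs 133 pm).
Sr > Ca: Sr sits below Ca in group 2, so the down-group effect alone puts Sr larger.
Tabulated atomic radius (pm): H 32, B 85, Cl 99, Ca 171, Sr 185, I 133.
So from largest to smallest: Sr > Ca > I > Cl > B > H.

Sr > Ca > I > Cl > B > H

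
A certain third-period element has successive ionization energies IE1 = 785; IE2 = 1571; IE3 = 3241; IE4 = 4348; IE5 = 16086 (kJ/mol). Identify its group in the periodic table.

Group 14

Look for the largest jump between consecutive ionization energies: IE5/IE4 ≈ 3.7, far larger than any earlier ratio.
That jump marks the point where a core electron is being removed. So the atom has 4 valence electrons.
A main-group element with 4 valence electrons is in group 14.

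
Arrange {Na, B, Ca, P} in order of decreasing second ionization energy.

Na > B > P > Ca

The second ionization energy removes an electron from the +1 ion. For each element: Na⁺ is the bare [Ne] core; B⁺ still has 2 valence electrons; Ca⁺ still has 1 valence electron; P⁺ still has 4 valence electrons.
Breaking into a closed-shell core is much more expensive than removing a leftover valence electron — Na has the largest IE_2 here.
Valence configurations: B⁺ [He]2s², Ca⁺ [Ar]4s¹, P⁺ [Ne]3s²3p².
The numbers (kJ/mol): Na 4562, B 2427, Ca 1145, P 1907.
So the second ionization energies run Ca < P < B < Na.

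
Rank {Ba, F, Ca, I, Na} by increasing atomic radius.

F, I, Na, Ca, Ba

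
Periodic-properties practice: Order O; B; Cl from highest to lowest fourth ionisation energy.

B, O, Cl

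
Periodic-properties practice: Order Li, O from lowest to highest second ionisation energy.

After 1 electron has been removed, what remains? Li⁺ is the bare [He] core; O⁺ still has 5 valence electrons.
Breaking into a closed-shell core is much more expensive than removing a leftover valence electron — Li has the largest IE_2 here.
The numbers (kJ/mol): Li 7298, O 3388.
Overall IE_2 order: O < Li.

O < Li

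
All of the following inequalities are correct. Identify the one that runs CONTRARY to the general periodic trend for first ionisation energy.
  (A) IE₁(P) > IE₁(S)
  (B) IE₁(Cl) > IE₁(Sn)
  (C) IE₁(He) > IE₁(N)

(A)

The general trend: first ionisation energy increases across a period and decreases down a group.
(A) P (period 3, group 15) vs S (period 3, group 16): the stated order contradicts the simple trend.
(B) Cl (period 3, group 17) vs Sn (period 5, group 14): the stated order agrees with the simple trend.
(C) He (period 1, group 18) vs N (period 2, group 15): the stated order agrees with the simple trend.
The exception is (A): S (3p⁴) ionizes more easily than half-filled P (3p³) because the paired 3p electron in S is pushed out by e⁻–e⁻ repulsion.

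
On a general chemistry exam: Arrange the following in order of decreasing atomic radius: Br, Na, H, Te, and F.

H is in period 1, group 1; F is in period 2, group 17; Na is in period 3, group 1; Br is in period 4, group 17; Te is in period 5, group 16.
Moving right in a period, electrons are added to the same shell under a stronger nuclear pull, so atoms get smaller; moving down, a new shell is opened and atoms get larger.
Neither a single period nor a single group — weigh both effects.
F > H: the two effects oppose for this pair; the down-group effect wins (64 vs 32 pm).
Br > F: they share group 17; the group trend gives Br the larger value.
Te > Br: both effects reinforce here, so Te is clearly the larger of the two.
Na > Te: the two effects oppose for this pair; the across-period effect wins (155 vs 136 pm).
Approximate values (pm): H 32, F 64, Na 155, Br 114, Te 136.
So from largest to smallest: Na > Te > Br > F > H.

Na > Te > Br > F > H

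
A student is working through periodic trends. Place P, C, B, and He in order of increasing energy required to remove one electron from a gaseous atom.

He is in period 1, group 18; B is in period 2, group 13; C is in period 2, group 14; P is in period 3, group 15.
Removing the outermost electron gets harder across a period and easier down a group.
Here both period and group differ, so the two effects have to be weighed against each other.
P > B: period and group pull opposite ways; the across-period shift dominates (1012 vs 801 kJ/mol).
C > P: period and group pull opposite ways; the down-group shift dominates (1086 vs 1012 kJ/mol).
He > C: relative to C, both the across-period and down-group shifts push He's first ionization energy up.
Tabulated first ionization energy (kJ/mol): He 2372, B 801, C 1086, P 1012.
So from lowest to highest: B < P < C < He.

B < P < C < He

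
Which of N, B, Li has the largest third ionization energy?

IE_3 is the cost of taking one more electron from the +2 cation: N²⁺ still has 3 valence electrons; B²⁺ still has 1 valence electron; Li²⁺ is already 1 electron into the core.
Breaking into a closed-shell core is much more expensive than removing a leftover valence electron — Li has the largest IE_3 here.
Valence configurations: N²⁺ [He]2s²2p¹, B²⁺ [He]2s¹.
Approximate IE_3 values (kJ/mol): N 4578, B 3660, Li 11815.
Hence IE_3: B < N < Li.

Li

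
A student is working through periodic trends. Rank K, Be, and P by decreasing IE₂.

K > P > Be

IE_2 is the cost of taking one more electron from the +1 cation: K⁺ is the bare [Ar] core; Be⁺ still has 1 valence electron; P⁺ still has 4 valence electrons.
Pulling an electron out of a noble-gas core costs far more than removing a remaining valence electron, so K sits at the high end of IE_2.
Valence configurations: Be⁺ [He]2s¹, P⁺ [Ne]3s²3p².
Tabulated IE_2 (kJ/mol): K 3052, Be 1757, P 1907.
Hence IE_2: Be < P < K.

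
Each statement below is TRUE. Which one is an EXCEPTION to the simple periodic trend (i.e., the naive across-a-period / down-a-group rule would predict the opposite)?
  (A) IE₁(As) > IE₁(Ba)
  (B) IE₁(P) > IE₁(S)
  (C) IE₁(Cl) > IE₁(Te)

The general trend: first ionization energy increases across a period and decreases down a group.
(A) As (period 4, group 15) vs Ba (period 6, group 2): the stated order agrees with the simple trend.
(B) P (period 3, group 15) vs S (period 3, group 16): the stated order contradicts the simple trend.
(C) Cl (period 3, group 17) vs Te (period 5, group 16): the stated order agrees with the simple trend.
The exception is (B): S (3p⁴) ionizes more easily than half-filled P (3p³) because the paired 3p electron in S is pushed out by e⁻–e⁻ repulsion.

(B)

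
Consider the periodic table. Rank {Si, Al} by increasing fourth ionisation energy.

IE_4 is the cost of taking one more electron from the +3 cation: Si³⁺ still has 1 valence electron; Al³⁺ is the bare [Ne] core.
Breaking into a closed-shell core is much more expensive than removing a leftover valence electron — Al has the largest IE_4 here.
Tabulated IE_4 (kJ/mol): Si 4356, Al 11577.
Overall IE_4 order: Si < Al.

Si < Al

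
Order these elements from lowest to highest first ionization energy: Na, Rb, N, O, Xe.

Rb < Na < Xe < O < N

N is in period 2, group 15; O is in period 2, group 16; Na is in period 3, group 1; Rb is in period 5, group 1; Xe is in period 5, group 18.
IE₁ increases left→right with effective nuclear charge and decreases top→bottom as the valence shell moves farther out.
Here both period and group differ, so the two effects have to be weighed against each other.
Na > Rb: Na sits above Rb in group 1, so the down-group effect alone puts Na higher.
Xe > Na: period and group pull opposite ways; the across-period shift dominates (1170 vs 496 kJ/mol).
O > Xe: the two effects oppose for this pair; the down-group effect wins (1314 vs 1170 kJ/mol).
N > O: this pair runs against the simple trend — see the exception note.
Note the exception: N has a higher first ionization energy than O, contrary to the simple trend — pairing an electron in O's 2p⁴ costs repulsion energy, so O ionizes more easily than half-filled N (2p³).
Tabulated first ionization energy (kJ/mol): N 1402, O 1314, Na 496, Rb 403, Xe 1170.
So from lowest to highest: Rb < Na < Xe < O < N.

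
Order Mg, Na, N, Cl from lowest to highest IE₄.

IE_4 is the cost of taking one more electron from the +3 cation: Mg³⁺ is already 1 electron into the core; Na³⁺ is already 2 electrons into the core; N³⁺ still has 2 valence electrons; Cl³⁺ still has 4 valence electrons.
Breaking into a closed-shell core is much more expensive than removing a leftover valence electron — Na and Mg have the largest IE_4 here.
Valence configurations: N³⁺ [He]2s², Cl³⁺ [Ne]3s²3p².
Approximate IE_4 values (kJ/mol): Mg 10543, Na 9543, N 7475, Cl 5159.
Hence IE_4: Cl < N < Na < Mg.

Cl, N, Na, Mg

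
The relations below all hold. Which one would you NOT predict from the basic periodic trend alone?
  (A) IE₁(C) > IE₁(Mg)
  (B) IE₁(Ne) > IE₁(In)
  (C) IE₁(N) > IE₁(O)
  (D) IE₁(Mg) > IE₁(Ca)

The general trend: first ionisation energy increases across a period and decreases down a group.
(A) C (period 2, group 14) vs Mg (period 3, group 2): the stated order agrees with the simple trend.
(B) Ne (period 2, group 18) vs In (period 5, group 13): the stated order agrees with the simple trend.
(C) N (period 2, group 15) vs O (period 2, group 16): the stated order contradicts the simple trend.
(D) Mg (period 3, group 2) vs Ca (period 4, group 2): the stated order agrees with the simple trend.
The exception is (C): pairing an electron in O's 2p⁴ costs repulsion energy, so O ionizes more easily than half-filled N (2p³).

(C)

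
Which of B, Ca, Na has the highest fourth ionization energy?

The fourth ionization energy removes an electron from the +3 ion. For each element: B³⁺ is the bare [He] core; Ca³⁺ is already 1 electron into the core; Na³⁺ is already 2 electrons into the core.
All of these are removing an electron from a noble-gas core or deeper; the smaller core (lower principal quantum number) is held far more tightly, and within a period the higher nuclear charge binds the same core more tightly.
Approximate IE_4 values (kJ/mol): B 25026, Ca 6491, Na 9543.
So the fourth ionization energies run Ca < Na < B.

B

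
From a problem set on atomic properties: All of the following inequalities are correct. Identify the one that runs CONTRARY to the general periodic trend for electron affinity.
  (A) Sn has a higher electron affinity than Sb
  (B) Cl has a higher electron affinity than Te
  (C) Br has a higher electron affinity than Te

(A)

The general trend: electron affinity increases across a period and decreases down a group.
(A) Sn (period 5, group 14) vs Sb (period 5, group 15): the stated order contradicts the simple trend.
(B) Cl (period 3, group 17) vs Te (period 5, group 16): the stated order agrees with the simple trend.
(C) Br (period 4, group 17) vs Te (period 5, group 16): the stated order agrees with the simple trend.
The exception is (A): adding an electron to Sb's half-filled 5p³ is unfavourable, so Sn has the more exothermic EA.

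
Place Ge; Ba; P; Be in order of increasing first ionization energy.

Ba < Ge < Be < P

Be is in period 2, group 2; P is in period 3, group 15; Ge is in period 4, group 14; Ba is in period 6, group 2.
Across a period the outer electron is held more tightly (higher IE₁); down a group it sits in a higher shell, more shielded, and comes off more easily.
Neither a single period nor a single group — weigh both effects.
Ge > Ba: both effects reinforce here, so Ge is clearly the higher of the two.
Be > Ge: period and group pull opposite ways; the down-group shift dominates (900 vs 762 kJ/mol).
P > Be: period and group pull opposite ways; the across-period shift dominates (1012 vs 900 kJ/mol).
Approximate values (kJ/mol): Be 900, P 1012, Ge 762, Ba 503.
So from lowest to highest: Ba < Ge < Be < P.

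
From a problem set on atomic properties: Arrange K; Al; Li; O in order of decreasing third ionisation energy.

After 2 electrons have been removed, what remains? K²⁺ is already 1 electron into the core; Al²⁺ still has 1 valence electron; Li²⁺ is already 1 electron into the core; O²⁺ still has 4 valence electrons.
Usually core removal costs more than valence removal, but here the competition is close: a tightly held n=2 valence electron can cost more to remove than an n=3 core electron, so the actual values have to decide it.
Valence configurations: Al²⁺ [Ne]3s¹, O²⁺ [He]2s²2p².
Tabulated IE_3 (kJ/mol): K 4420, Al 2745, Li 11815, O 5300.
Hence IE_3: Al < K < O < Li.

Li, O, K, Al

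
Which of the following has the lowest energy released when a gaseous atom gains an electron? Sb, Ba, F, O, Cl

Ba

O is in period 2, group 16; F is in period 2, group 17; Cl is in period 3, group 17; Sb is in period 5, group 15; Ba is in period 6, group 2.
Atoms with high Z_eff and room in the valence shell (especially the halogens) have the most exothermic electron affinities.
Here both period and group differ, so the two effects have to be weighed against each other.
Sb > Ba: relative to Ba, both the across-period and down-group shifts push Sb's electron affinity up.
O > Sb: relative to Sb, both the across-period and down-group shifts push O's electron affinity up.
F > O: F lies to the right of O in period 2, so the across-period effect alone puts F higher.
Cl > F: this pair runs against the simple trend — see the exception note.
Note the exception: Cl has a higher electron affinity than F, contrary to the simple trend — F's small 2p subshell makes the incoming electron feel strong e⁻–e⁻ repulsion, so Cl actually releases more energy on gaining an electron.
Approximate values (kJ/mol): O 141, F 328, Cl 349, Sb 103, Ba 14.
The lowest energy released when a gaseous atom gains an electron among these belongs to Ba.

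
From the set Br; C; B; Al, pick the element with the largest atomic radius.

Al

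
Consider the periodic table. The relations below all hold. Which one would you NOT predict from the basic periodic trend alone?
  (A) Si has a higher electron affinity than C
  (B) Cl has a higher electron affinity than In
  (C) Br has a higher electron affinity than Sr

The general trend: electron affinity increases across a period and decreases down a group.
(A) Si (period 3, group 14) vs C (period 2, group 14): the stated order contradicts the simple trend.
(B) Cl (period 3, group 17) vs In (period 5, group 13): the stated order agrees with the simple trend.
(C) Br (period 4, group 17) vs Sr (period 5, group 2): the stated order agrees with the simple trend.
The exception is (A): Si's larger, more diffuse 3p orbitals accept an added electron slightly more readily than C's compact 2p.

(A)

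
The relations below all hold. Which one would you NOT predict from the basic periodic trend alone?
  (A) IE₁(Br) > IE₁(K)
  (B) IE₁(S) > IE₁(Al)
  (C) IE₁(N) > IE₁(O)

The general trend: first ionization energy increases across a period and decreases down a group.
(A) Br (period 4, group 17) vs K (period 4, group 1): the stated order agrees with the simple trend.
(B) S (period 3, group 16) vs Al (period 3, group 13): the stated order agrees with the simple trend.
(C) N (period 2, group 15) vs O (period 2, group 16): the stated order contradicts the simple trend.
The exception is (C): pairing an electron in O's 2p⁴ costs repulsion energy, so O ionizes more easily than half-filled N (2p³).

(C)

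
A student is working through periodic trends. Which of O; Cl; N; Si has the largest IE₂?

O

The second ionization energy removes an electron from the +1 ion. For each element: O⁺ still has 5 valence electrons; Cl⁺ still has 6 valence electrons; N⁺ still has 4 valence electrons; Si⁺ still has 3 valence electrons.
All are still removing valence electrons, so compare the +1 ions as you would atoms: IE_2 generally rises across a period (higher Z_eff) and falls down a group (larger shell), subject to the usual subshell exceptions.
Valence configurations: O⁺ [He]2s²2p³, Cl⁺ [Ne]3s²3p⁴, N⁺ [He]2s²2p², Si⁺ [Ne]3s²3p¹.
Approximate IE_2 values (kJ/mol): O 3388, Cl 2298, N 2856, Si 1577.
Hence IE_2: Si < Cl < N < O.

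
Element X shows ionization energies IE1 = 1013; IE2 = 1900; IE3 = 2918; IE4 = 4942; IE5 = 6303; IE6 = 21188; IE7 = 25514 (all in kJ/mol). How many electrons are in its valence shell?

5

Look for the largest jump between consecutive ionization energies: IE6/IE5 ≈ 3.4, far larger than any earlier ratio.
That jump marks the point where a core electron is being removed. So the atom has 5 valence electrons.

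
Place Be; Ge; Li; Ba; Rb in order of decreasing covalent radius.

Rb, Ba, Li, Ge, Be

Li is in period 2, group 1; Be is in period 2, group 2; Ge is in period 4, group 14; Rb is in period 5, group 1; Ba is in period 6, group 2.
Atomic radius shrinks across a period as nuclear charge pulls the same shell inward, and grows down a group as new shells are added.
Here both period and group differ, so the two effects have to be weighed against each other.
Ge > Be: the two effects oppose for this pair; the down-group effect wins (121 vs 102 pm).
Li > Ge: period and group pull opposite ways; the across-period shift dominates (133 vs 121 pm).
Ba > Li: period and group pull opposite ways; the down-group shift dominates (196 vs 133 pm).
Rb > Ba: the two effects oppose for this pair; the across-period effect wins (210 vs 196 pm).
Approximate values (pm): Li 133, Be 102, Ge 121, Rb 210, Ba 196.
So from largest to smallest: Rb > Ba > Li > Ge > Be.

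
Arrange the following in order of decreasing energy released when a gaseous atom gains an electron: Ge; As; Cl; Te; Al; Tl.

Cl > Te > Ge > As > Al > Tl

Al is in period 3, group 13; Cl is in period 3, group 17; Ge is in period 4, group 14; As is in period 4, group 15; Te is in period 5, group 16; Tl is in period 6, group 13.
EA tends to increase across a period and decrease down a group, though the pattern is less regular than for IE or radius.
Here both period and group differ, so the two effects have to be weighed against each other.
Al > Tl: Al sits above Tl in group 13, so the down-group effect alone puts Al higher.
As > Al: period and group pull opposite ways; the across-period shift dominates (78 vs 42 kJ/mol).
Ge > As: this pair runs against the simple trend — see the exception note.
Te > Ge: period and group pull opposite ways; the across-period shift dominates (190 vs 119 kJ/mol).
Cl > Te: relative to Te, both the across-period and down-group shifts push Cl's electron affinity up.
Note the exception: Ge has a higher electron affinity than As, contrary to the simple trend — adding an electron to As's half-filled 4p³ is unfavourable, so Ge (4p²) has the more exothermic EA.
Approximate values (kJ/mol): Al 42, Cl 349, Ge 119, As 78, Te 190, Tl 19.
So from highest to lowest: Cl > Te > Ge > As > Al > Tl.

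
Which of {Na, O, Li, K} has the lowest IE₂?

Consider each +1 ion: Na⁺ is the bare [Ne] core; O⁺ still has 5 valence electrons; Li⁺ is the bare [He] core; K⁺ is the bare [Ar] core.
Usually core removal costs more than valence removal, but here the competition is close: a tightly held n=2 valence electron can cost more to remove than an n=3 core electron, so the actual values have to decide it.
Tabulated IE_2 (kJ/mol): Na 4562, O 3388, Li 7298, K 3052.
Overall IE_2 order: K < O < Na < Li.

K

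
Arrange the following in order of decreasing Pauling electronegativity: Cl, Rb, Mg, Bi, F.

F, Cl, Bi, Mg, Rb

Smaller atoms with higher effective nuclear charge are more electronegative.
These span different periods and groups, so the two trends combine.
Mg > Rb: relative to Rb, both the across-period and down-group shifts push Mg's electronegativity up.
Bi > Mg: the two effects oppose for this pair; the across-period effect wins (2.02 vs 1.31).
Cl > Bi: relative to Bi, both the across-period and down-group shifts push Cl's electronegativity up.
F > Cl: they share group 17; the group trend gives F the larger value.
Tabulated electronegativity (Pauling): F 3.98, Mg 1.31, Cl 3.16, Rb 0.82, Bi 2.02.
So from highest to lowest: F > Cl > Bi > Mg > Rb.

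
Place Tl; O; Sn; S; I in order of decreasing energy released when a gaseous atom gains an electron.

I, S, O, Sn, Tl

O is in period 2, group 16; S is in period 3, group 16; Sn is in period 5, group 14; I is in period 5, group 17; Tl is in period 6, group 13.
Atoms with high Z_eff and room in the valence shell (especially the halogens) have the most exothermic electron affinities.
Here both period and group differ, so the two effects have to be weighed against each other.
Sn > Tl: both effects reinforce here, so Sn is clearly the higher of the two.
O > Sn: both effects reinforce here, so O is clearly the higher of the two.
S > O: this pair runs against the simple trend — see the exception note.
I > S: the two effects oppose for this pair; the across-period effect wins (295 vs 200 kJ/mol).
Note the exception: S has a higher electron affinity than O, contrary to the simple trend — the compact 2p subshell of O repels the added electron more than S's larger 3p does.
Approximate values (kJ/mol): O 141, S 200, Sn 107, I 295, Tl 19.
So from highest to lowest: I > S > O > Sn > Tl.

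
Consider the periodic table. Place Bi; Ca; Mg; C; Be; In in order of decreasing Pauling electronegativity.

C > Bi > In > Be > Mg > Ca

Atoms toward the upper right of the periodic table pull bonding electrons most strongly.
These span different periods and groups, so the two trends combine.
Mg > Ca: they share group 2; the group trend gives Mg the larger value.
Be > Mg: Be sits above Mg in group 2, so the down-group effect alone puts Be higher.
In > Be: the two effects oppose for this pair; the across-period effect wins (1.78 vs 1.57).
Bi > In: the two effects oppose for this pair; the across-period effect wins (2.02 vs 1.78).
C > Bi: period and group pull opposite ways; the down-group shift dominates (2.55 vs 2.02).
For reference (Pauling): Be 1.57, C 2.55, Mg 1.31, Ca 1.00, In 1.78, Bi 2.02.
So from highest to lowest: C > Bi > In > Be > Mg > Ca.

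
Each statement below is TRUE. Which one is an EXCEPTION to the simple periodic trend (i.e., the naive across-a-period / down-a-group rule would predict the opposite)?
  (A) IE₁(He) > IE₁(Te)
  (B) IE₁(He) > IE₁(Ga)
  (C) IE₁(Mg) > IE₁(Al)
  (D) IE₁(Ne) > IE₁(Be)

(C)

The general trend: first ionization energy increases across a period and decreases down a group.
(A) He (period 1, group 18) vs Te (period 5, group 16): the stated order agrees with the simple trend.
(B) He (period 1, group 18) vs Ga (period 4, group 13): the stated order agrees with the simple trend.
(C) Mg (period 3, group 2) vs Al (period 3, group 13): the stated order contradicts the simple trend.
(D) Ne (period 2, group 18) vs Be (period 2, group 2): the stated order agrees with the simple trend.
The exception is (C): Al's single 3p electron is easier to remove than one from Mg's filled 3s².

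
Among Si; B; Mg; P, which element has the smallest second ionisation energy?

Mg

The second ionization energy removes an electron from the +1 ion. For each element: Si⁺ still has 3 valence electrons; B⁺ still has 2 valence electrons; Mg⁺ still has 1 valence electron; P⁺ still has 4 valence electrons.
All are still removing valence electrons, so compare the +1 ions as you would atoms: IE_2 generally rises across a period (higher Z_eff) and falls down a group (larger shell), subject to the usual subshell exceptions.
Valence configurations: Si⁺ [Ne]3s²3p¹, B⁺ [He]2s², Mg⁺ [Ne]3s¹, P⁺ [Ne]3s²3p².
The numbers (kJ/mol): Si 1577, B 2427, Mg 1451, P 1907.
So the second ionization energies run Mg < Si < P < B.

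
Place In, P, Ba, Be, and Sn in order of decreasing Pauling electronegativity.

P > Sn > In > Be > Ba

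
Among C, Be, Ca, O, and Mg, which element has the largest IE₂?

O

Consider each +1 ion: C⁺ still has 3 valence electrons; Be⁺ still has 1 valence electron; Ca⁺ still has 1 valence electron; O⁺ still has 5 valence electrons; Mg⁺ still has 1 valence electron.
All are still removing valence electrons, so compare the +1 ions as you would atoms: IE_2 generally rises across a period (higher Z_eff) and falls down a group (larger shell), subject to the usual subshell exceptions.
Valence configurations: C⁺ [He]2s²2p¹, Be⁺ [He]2s¹, Ca⁺ [Ar]4s¹, O⁺ [He]2s²2p³, Mg⁺ [Ne]3s¹.
Tabulated IE_2 (kJ/mol): C 2353, Be 1757, Ca 1145, O 3388, Mg 1451.
So the second ionization energies run Ca < Mg < Be < C < O.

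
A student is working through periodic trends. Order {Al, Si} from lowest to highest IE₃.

Al < Si

After 2 electrons have been removed, what remains? Al²⁺ still has 1 valence electron; Si²⁺ still has 2 valence electrons.
All are still removing valence electrons, so compare the +2 ions as you would atoms: IE_3 generally rises across a period (higher Z_eff) and falls down a group (larger shell), subject to the usual subshell exceptions.
Valence configurations: Al²⁺ [Ne]3s¹, Si²⁺ [Ne]3s².
The numbers (kJ/mol): Al 2745, Si 3232.
Overall IE_3 order: Al < Si.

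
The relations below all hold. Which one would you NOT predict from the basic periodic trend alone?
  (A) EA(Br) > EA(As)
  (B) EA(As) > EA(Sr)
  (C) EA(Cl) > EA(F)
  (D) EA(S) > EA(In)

(C)

The general trend: electron affinity increases across a period and decreases down a group.
(A) Br (period 4, group 17) vs As (period 4, group 15): the stated order agrees with the simple trend.
(B) As (period 4, group 15) vs Sr (period 5, group 2): the stated order agrees with the simple trend.
(C) Cl (period 3, group 17) vs F (period 2, group 17): the stated order contradicts the simple trend.
(D) S (period 3, group 16) vs In (period 5, group 13): the stated order agrees with the simple trend.
The exception is (C): F's small 2p subshell makes the incoming electron feel strong e⁻–e⁻ repulsion, so Cl actually releases more energy on gaining an electron.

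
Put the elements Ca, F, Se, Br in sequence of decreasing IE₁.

First ionization energy rises across a period (greater Z_eff holds electrons more tightly) and falls down a group (valence electrons are farther from the nucleus).
Neither a single period nor a single group — weigh both effects.
Se > Ca: both are in period 4; the period trend gives Se the larger value.
Br > Se: both are in period 4; the period trend gives Br the larger value.
F > Br: they share group 17; the group trend gives F the larger value.
For reference (kJ/mol): F 1681, Ca 590, Se 941, Br 1140.
So from highest to lowest: F > Br > Se > Ca.

F, Br, Se, Ca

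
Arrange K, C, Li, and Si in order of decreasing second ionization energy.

Li > K > C > Si

The second ionization energy removes an electron from the +1 ion. For each element: K⁺ is the bare [Ar] core; C⁺ still has 3 valence electrons; Li⁺ is the bare [He] core; Si⁺ still has 3 valence electrons.
Pulling an electron out of a noble-gas core costs far more than removing a remaining valence electron, so K and Li sit at the high end of IE_2.
Valence configurations: C⁺ [He]2s²2p¹, Si⁺ [Ne]3s²3p¹.
Approximate IE_2 values (kJ/mol): K 3052, C 2353, Li 7298, Si 1577.
So the second ionization energies run Si < C < K < Li.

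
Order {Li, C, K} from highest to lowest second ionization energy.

After 1 electron has been removed, what remains? Li⁺ is the bare [He] core; C⁺ still has 3 valence electrons; K⁺ is the bare [Ar] core.
Core electrons are held far more tightly than valence electrons, so K and Li top the IE_2 order.
Approximate IE_2 values (kJ/mol): Li 7298, C 2353, K 3052.
So the second ionization energies run C < K < Li.

Li, K, C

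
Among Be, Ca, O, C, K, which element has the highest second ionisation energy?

The second ionization energy removes an electron from the +1 ion. For each element: Be⁺ still has 1 valence electron; Ca⁺ still has 1 valence electron; O⁺ still has 5 valence electrons; C⁺ still has 3 valence electrons; K⁺ is the bare [Ar] core.
Usually core removal costs more than valence removal, but here the competition is close: a tightly held n=2 valence electron can cost more to remove than an n=3 core electron, so the actual values have to decide it.
Valence configurations: Be⁺ [He]2s¹, Ca⁺ [Ar]4s¹, O⁺ [He]2s²2p³, C⁺ [He]2s²2p¹.
Tabulated IE_2 (kJ/mol): Be 1757, Ca 1145, O 3388, C 2353, K 3052.
Putting it together, IE_2: Ca < Be < C < K < O.

O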